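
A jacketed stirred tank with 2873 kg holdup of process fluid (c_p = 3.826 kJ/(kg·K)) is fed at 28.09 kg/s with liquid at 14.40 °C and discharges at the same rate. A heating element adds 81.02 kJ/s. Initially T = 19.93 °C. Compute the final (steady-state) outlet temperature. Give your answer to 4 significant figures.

M c_p dT/dt = ṁ c_p (T_in − T) + Q̇.
At steady state dT/dt = 0 ⇒ T_ss = T_in + Q̇/(ṁ c_p) = 14.40 + 81.02/(28.09·3.826) = 15.1539 °C.

15.15 °C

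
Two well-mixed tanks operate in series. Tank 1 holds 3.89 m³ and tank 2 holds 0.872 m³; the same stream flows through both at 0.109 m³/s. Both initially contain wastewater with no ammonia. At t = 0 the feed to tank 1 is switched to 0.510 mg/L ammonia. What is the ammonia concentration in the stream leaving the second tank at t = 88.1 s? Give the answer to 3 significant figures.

0.454 mg/L

Each tank obeys Vᵢ dCᵢ/dt = Q(Cᵢ₋₁ − Cᵢ), so τᵢ = Vᵢ/Q.
τ₁ = 3.89/0.109 = 35.688 s; τ₂ = 0.872/0.109 = 8.0000 s.
Solving the cascade with C₁(0)=C₂(0)=0 gives C₂(t) = C_in[1 − (τ₁ e^(−t/τ₁) − τ₂ e^(−t/τ₂))/(τ₁ − τ₂)].
At t = 88.1: e^(−t/τ₁) = 0.084702, e^(−t/τ₂) = 1.6494e-05.
C₂ = 0.510·[1 − (35.688·0.084702 − 8.0000·1.6494e-05)/(27.688)] = 0.510·0.89083 = 0.45432 mg/L.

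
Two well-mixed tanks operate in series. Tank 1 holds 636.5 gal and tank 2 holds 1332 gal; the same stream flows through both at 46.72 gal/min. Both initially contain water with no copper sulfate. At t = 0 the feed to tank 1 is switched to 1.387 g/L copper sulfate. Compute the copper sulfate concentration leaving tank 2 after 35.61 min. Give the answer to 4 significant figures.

Time constants: τᵢ = Vᵢ/Q for each well-mixed tank.
τ₁ = 636.5/46.72 = 13.6237 min; τ₂ = 1332/46.72 = 28.5103 min.
Solving the cascade with C₁(0)=C₂(0)=0 gives C₂(t) = C_in[1 − (τ₁ e^(−t/τ₁) − τ₂ e^(−t/τ₂))/(τ₁ − τ₂)].
At t = 35.61: e^(−t/τ₁) = 0.0732539, e^(−t/τ₂) = 0.286785.
C₂ = 1.387·[1 − (13.6237·0.0732539 − 28.5103·0.286785)/(-14.8866)] = 1.387·0.517798 = 0.718186 g/L.

0.7182 g/L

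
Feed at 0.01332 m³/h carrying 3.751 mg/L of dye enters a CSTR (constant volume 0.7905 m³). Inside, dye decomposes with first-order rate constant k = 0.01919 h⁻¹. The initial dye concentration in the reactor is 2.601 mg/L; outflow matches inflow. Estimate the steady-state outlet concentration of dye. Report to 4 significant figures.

Species balance: V dC/dt = Q C_in − Q C − k V C.
At steady state: 0 = Q C_in − (Q + kV) C_ss, so C_ss = Q C_in/(Q + kV).
C_ss = 0.01332·3.751/(0.01332 + 0.01919·0.7905) = 0.0499633/0.0284897 = 1.75373 mg/L.

1.754 mg/L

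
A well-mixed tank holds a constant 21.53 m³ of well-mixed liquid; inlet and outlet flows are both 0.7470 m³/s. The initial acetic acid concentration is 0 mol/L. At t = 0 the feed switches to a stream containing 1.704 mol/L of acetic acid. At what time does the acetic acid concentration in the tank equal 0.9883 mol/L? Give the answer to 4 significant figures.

Transient balance on the dissolved component: V dC/dt = Q(C_in − C), so τ = V/Q = 28.8220 s.
C(t) = C_in + (C₀ − C_in) e^(−t/τ). Set C = 0.9883 and solve for t:
e^(−t/τ) = (C − C_in)/(C₀ − C_in) = (0.9883 − 1.704)/(0 − 1.704) = 0.420012
t = −τ ln(…) = 28.8220 × 0.867473 = 25.0023 s.

25.00 s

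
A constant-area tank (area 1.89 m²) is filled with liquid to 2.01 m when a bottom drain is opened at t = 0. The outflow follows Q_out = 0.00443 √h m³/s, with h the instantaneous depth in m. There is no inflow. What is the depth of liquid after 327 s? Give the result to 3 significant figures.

1.07 m

A dh/dt = −Q_out = −0.00443 √h.
∫ h^(−1/2) dh = −(0.00443/A) ∫ dt, giving 2√h = 2√h₀ − (0.00443/A) t.
√h = √2.01 − 0.00443·327/(2·1.89) = 1.4177 − 0.38323 = 1.0345.
h = 1.0345² = 1.0702 m.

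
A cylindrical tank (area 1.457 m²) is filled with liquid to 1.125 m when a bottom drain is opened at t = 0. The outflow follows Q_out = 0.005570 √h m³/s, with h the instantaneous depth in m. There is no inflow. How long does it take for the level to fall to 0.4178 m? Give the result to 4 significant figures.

With no inflow, A dh/dt = −0.005570 √h.
This is separable: 2 d(√h)/dt = −0.005570/A, so √h = √h₀ − (0.005570/(2A)) t.
t = 2A(√h₀ − √h)/0.005570 = 2·1.457·(√1.125 − √0.4178)/0.005570
  = 2.91400 × (1.06066 − 0.646375) / 0.005570 = 216.738 s.

216.7 s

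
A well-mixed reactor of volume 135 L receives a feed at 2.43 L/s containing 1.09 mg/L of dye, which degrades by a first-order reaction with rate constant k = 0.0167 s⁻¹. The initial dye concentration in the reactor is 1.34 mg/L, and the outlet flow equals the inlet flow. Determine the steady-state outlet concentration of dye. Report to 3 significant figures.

0.565 mg/L

Accumulation = in − out − consumed: V dC/dt = Q C_in − Q C − k V C.
At steady state: 0 = Q C_in − (Q + kV) C_ss, so C_ss = Q C_in/(Q + kV).
C_ss = 2.43·1.09/(2.43 + 0.0167·135) = 2.6487/4.6845 = 0.56542 mg/L.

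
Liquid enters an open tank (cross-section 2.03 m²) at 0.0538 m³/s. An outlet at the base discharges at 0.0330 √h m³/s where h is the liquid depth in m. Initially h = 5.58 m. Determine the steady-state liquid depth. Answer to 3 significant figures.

2.66 m

Volume balance on the tank: A dh/dt = Q_in − 0.0330 √h. At steady state dh/dt = 0:
Q_in = 0.0330 √h_ss ⇒ √h_ss = 0.0538/0.0330 = 1.6303.
h_ss = 1.6303² = 2.6579 m. (Since h₀ = 5.58 m > h_ss, the level will fall toward this value.)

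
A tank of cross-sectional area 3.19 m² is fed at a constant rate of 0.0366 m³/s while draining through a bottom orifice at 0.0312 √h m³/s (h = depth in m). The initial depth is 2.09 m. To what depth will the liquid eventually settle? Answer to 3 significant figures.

Level balance: A dh/dt = 0.0366 − 0.0312 √h. Setting dh/dt = 0:
Q_in = 0.0312 √h_ss ⇒ √h_ss = 0.0366/0.0312 = 1.1731.
h_ss = 1.1731² = 1.3761 m. (Since h₀ = 2.09 m > h_ss, the level will fall toward this value.)

1.38 m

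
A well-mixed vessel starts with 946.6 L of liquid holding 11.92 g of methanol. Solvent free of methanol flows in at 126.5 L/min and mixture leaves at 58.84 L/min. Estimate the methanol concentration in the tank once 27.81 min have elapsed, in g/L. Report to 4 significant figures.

Let m(t) be the amount of methanol. Volume: V(t) = V₀ + (Q_in − Q_out) t = 946.6 + 67.6600 t; V(27.81) = 2828.22 L.
Species balance (pure solvent in): dm/dt = −Q_out · m/V(t).
Separate: dm/m = −Q_out dt/V(t) ⇒ ln(m/m₀) = −(Q_out/(Q_in−Q_out)) ln(V/V₀).
m = m₀ (V₀/V)^(Q_out/(Q_in−Q_out)) = 11.92 × (946.6/2828.22)^(0.869642) = 4.60144 g.
C = m/V = 4.60144/2828.22 = 0.00162697 g/L.

0.001627 g/L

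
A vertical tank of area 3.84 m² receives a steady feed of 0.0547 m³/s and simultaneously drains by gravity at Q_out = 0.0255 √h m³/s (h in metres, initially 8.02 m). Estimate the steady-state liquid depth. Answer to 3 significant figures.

4.60 m

A dh/dt = Q_in − 0.0255 √h. Steady state requires inflow = outflow:
Q_in = 0.0255 √h_ss ⇒ √h_ss = 0.0547/0.0255 = 2.1451.
h_ss = 2.1451² = 4.6014 m. (Since h₀ = 8.02 m > h_ss, the level will fall toward this value.)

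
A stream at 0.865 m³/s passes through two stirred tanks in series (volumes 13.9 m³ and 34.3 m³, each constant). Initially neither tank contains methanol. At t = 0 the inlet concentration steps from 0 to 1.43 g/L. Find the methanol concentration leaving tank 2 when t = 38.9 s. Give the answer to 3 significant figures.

Each tank obeys Vᵢ dCᵢ/dt = Q(Cᵢ₋₁ − Cᵢ), so τᵢ = Vᵢ/Q.
τ₁ = 13.9/0.865 = 16.069 s; τ₂ = 34.3/0.865 = 39.653 s.
Solving the cascade with C₁(0)=C₂(0)=0 gives C₂(t) = C_in[1 − (τ₁ e^(−t/τ₁) − τ₂ e^(−t/τ₂))/(τ₁ − τ₂)].
At t = 38.9: e^(−t/τ₁) = 0.088854, e^(−t/τ₂) = 0.37493.
C₂ = 1.43·[1 − (16.069·0.088854 − 39.653·0.37493)/(-23.584)] = 1.43·0.43014 = 0.61510 g/L.

0.615 g/L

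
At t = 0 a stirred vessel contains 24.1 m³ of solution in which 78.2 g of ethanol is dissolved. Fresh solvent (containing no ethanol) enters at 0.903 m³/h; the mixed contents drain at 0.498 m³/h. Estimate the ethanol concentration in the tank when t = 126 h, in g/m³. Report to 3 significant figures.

0.257 g/m³

Total volume: dV/dt = Q_in − Q_out = 0.40500 m³/h, so V(t) = 24.1 + 0.40500 t and V(126) = 75.130 m³.
Solute balance: dm/dt = 0 − Q_out C = −Q_out m/V(t).
dm/m = −Q_out dt/(V₀ + 0.40500 t); integrating gives ln(m/m₀) = −(Q_out/(Q_in−Q_out)) ln(V/V₀).
m = m₀ (V₀/V)^(Q_out/(Q_in−Q_out)) = 78.2 × (24.1/75.130)^(1.2296) = 19.321 g.
C = m/V = 19.321/75.130 = 0.25716 g/m³.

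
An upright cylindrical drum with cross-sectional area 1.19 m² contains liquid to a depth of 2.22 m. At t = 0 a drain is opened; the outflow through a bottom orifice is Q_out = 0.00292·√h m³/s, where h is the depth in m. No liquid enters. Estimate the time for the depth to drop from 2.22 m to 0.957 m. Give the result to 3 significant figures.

Mass balance (ρ constant): A dh/dt = −0.00292 √h.
∫ h^(−1/2) dh = −(0.00292/A) ∫ dt, giving 2√h = 2√h₀ − (0.00292/A) t.
t = 2A(√h₀ − √h)/0.00292 = 2·1.19·(√2.22 − √0.957)/0.00292
  = 2.3800 × (1.4900 − 0.97826) / 0.00292 = 417.07 s.

417 s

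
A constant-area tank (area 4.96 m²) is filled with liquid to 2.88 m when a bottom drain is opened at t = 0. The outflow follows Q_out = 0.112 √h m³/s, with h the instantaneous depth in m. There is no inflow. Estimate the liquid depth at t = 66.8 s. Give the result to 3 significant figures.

Accumulation of liquid (constant cross-section A): A dh/dt = −0.112 √h.
∫ h^(−1/2) dh = −(0.112/A) ∫ dt, giving 2√h = 2√h₀ − (0.112/A) t.
√h = √2.88 − 0.112·66.8/(2·4.96) = 1.6971 − 0.75419 = 0.94286.
h = 0.94286² = 0.88899 m.

0.889 m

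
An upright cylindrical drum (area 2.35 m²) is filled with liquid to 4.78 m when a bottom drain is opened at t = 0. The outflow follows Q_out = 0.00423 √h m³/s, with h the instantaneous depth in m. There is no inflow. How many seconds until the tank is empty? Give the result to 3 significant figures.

A dh/dt = −Q_out = −0.00423 √h.
This is separable: 2 d(√h)/dt = −0.00423/A, so √h = √h₀ − (0.00423/(2A)) t.
Tank is empty when √h = 0: t_empty = 2A√h₀/0.00423.
t_empty = 2·2.35·√4.78/0.00423 = 4.7000·2.1863/0.00423 = 2429.2 s.

2430 s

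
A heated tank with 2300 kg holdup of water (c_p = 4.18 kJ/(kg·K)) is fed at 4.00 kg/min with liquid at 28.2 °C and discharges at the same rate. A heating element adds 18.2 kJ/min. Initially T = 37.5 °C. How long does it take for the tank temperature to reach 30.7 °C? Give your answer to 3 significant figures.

1010 min

M c_p dT/dt = ṁ c_p (T_in − T) + Q̇.
τ = M/ṁ = 575.00 min; T_ss = T_in + Q̇/(ṁ c_p) = 29.289 °C.
T(t) = T_ss + (T₀ − T_ss) e^(−t/τ). Set T = 30.7:
e^(−t/τ) = (30.7 − 29.289)/(37.5 − 29.289) = 0.17189
t = −575.00 · ln(0.17189) = 1012.5 min.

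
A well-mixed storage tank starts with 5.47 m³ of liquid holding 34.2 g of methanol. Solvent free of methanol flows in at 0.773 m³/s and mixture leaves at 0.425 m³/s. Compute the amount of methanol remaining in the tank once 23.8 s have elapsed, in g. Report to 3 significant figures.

Let m(t) be the amount of methanol. Volume: V(t) = V₀ + (Q_in − Q_out) t = 5.47 + 0.34800 t; V(23.8) = 13.752 m³.
No methanol enters, so dm/dt = −Q_out · (m/V).
dm/m = −Q_out dt/(V₀ + 0.34800 t); integrating gives ln(m/m₀) = −(Q_out/(Q_in−Q_out)) ln(V/V₀).
m = m₀ (V₀/V)^(Q_out/(Q_in−Q_out)) = 34.2 × (5.47/13.752)^(1.2213) = 11.093 g.

11.1 g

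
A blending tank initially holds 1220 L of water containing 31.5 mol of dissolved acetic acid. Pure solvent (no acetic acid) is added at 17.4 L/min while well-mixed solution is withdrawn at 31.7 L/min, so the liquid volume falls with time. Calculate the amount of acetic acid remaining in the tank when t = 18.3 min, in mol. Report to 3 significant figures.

18.4 mol

Total volume: dV/dt = Q_in − Q_out = -14.300 L/min, so V(t) = 1220 − 14.300 t and V(18.3) = 958.31 L.
Solute balance: dm/dt = 0 − Q_out C = −Q_out m/V(t).
Separate: dm/m = −Q_out dt/V(t) ⇒ ln(m/m₀) = −(Q_out/(Q_in−Q_out)) ln(V/V₀).
m = m₀ (V₀/V)^(Q_out/(Q_in−Q_out)) = 31.5 × (1220/958.31)^(-2.2168) = 18.445 mol.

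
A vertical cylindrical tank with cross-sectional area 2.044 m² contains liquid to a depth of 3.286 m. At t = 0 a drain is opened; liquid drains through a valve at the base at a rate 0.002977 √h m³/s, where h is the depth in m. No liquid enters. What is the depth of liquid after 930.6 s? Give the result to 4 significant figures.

Unsteady balance on liquid volume: A dh/dt = −0.002977 √h.
This is separable: 2 d(√h)/dt = −0.002977/A, so √h = √h₀ − (0.002977/(2A)) t.
√h = √3.286 − 0.002977·930.6/(2·2.044) = 1.81273 − 0.677690 = 1.13504.
h = 1.13504² = 1.28832 m.

1.288 m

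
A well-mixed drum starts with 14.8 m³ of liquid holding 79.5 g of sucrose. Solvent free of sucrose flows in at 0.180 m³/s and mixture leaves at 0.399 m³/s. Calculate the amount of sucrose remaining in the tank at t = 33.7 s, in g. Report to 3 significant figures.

Let m(t) be the amount of sucrose. Volume: V(t) = V₀ + (Q_in − Q_out) t = 14.8 − 0.21900 t; V(33.7) = 7.4197 m³.
No sucrose enters, so dm/dt = −Q_out · (m/V).
Separate: dm/m = −Q_out dt/V(t) ⇒ ln(m/m₀) = −(Q_out/(Q_in−Q_out)) ln(V/V₀).
m = m₀ (V₀/V)^(Q_out/(Q_in−Q_out)) = 79.5 × (14.8/7.4197)^(-1.8219) = 22.595 g.

22.6 g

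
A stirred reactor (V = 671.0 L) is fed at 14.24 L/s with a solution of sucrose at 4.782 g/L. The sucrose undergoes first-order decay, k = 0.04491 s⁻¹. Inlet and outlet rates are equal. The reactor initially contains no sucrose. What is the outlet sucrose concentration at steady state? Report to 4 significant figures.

1.535 g/L

Accumulation = in − out − consumed: V dC/dt = Q C_in − Q C − k V C.
At steady state: 0 = Q C_in − (Q + kV) C_ss, so C_ss = Q C_in/(Q + kV).
C_ss = 14.24·4.782/(14.24 + 0.04491·671.0) = 68.0957/44.3746 = 1.53456 g/L.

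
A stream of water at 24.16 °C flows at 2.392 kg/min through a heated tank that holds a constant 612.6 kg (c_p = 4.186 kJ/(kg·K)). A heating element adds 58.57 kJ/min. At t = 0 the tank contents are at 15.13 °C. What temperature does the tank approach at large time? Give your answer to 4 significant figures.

30.01 °C

M c_p dT/dt = ṁ c_p (T_in − T) + Q̇.
At steady state dT/dt = 0 ⇒ T_ss = T_in + Q̇/(ṁ c_p) = 24.16 + 58.57/(2.392·4.186) = 30.0094 °C.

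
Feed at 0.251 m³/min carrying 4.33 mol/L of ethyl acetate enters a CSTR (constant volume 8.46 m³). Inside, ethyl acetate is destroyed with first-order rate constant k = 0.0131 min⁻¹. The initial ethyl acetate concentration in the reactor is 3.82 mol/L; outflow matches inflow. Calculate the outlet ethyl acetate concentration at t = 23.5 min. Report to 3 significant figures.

V dC/dt = Q(C_in − C) − k V C.
dC/dt = (Q/V) C_in − (Q/V + k) C; effective rate a = Q/V + k = 0.029669 + 0.0131 = 0.042769 min⁻¹.
C_ss = Q C_in/(Q + kV) = 3.0037 mol/L; C(t) = C_ss + (C₀ − C_ss) e^(−a t).
C(23.5) = 3.0037 + (0.81626)·e^(−0.042769·23.5) = 3.0037 + (0.81626)·0.36602 = 3.3025 mol/L.

3.30 mol/L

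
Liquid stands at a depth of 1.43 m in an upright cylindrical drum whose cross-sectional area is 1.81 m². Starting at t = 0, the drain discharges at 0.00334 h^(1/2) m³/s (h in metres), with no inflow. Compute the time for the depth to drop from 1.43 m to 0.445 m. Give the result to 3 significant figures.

With no inflow, A dh/dt = −0.00334 √h.
This is separable: 2 d(√h)/dt = −0.00334/A, so √h = √h₀ − (0.00334/(2A)) t.
t = 2A(√h₀ − √h)/0.00334 = 2·1.81·(√1.43 − √0.445)/0.00334
  = 3.6200 × (1.1958 − 0.66708) / 0.00334 = 573.07 s.

573 s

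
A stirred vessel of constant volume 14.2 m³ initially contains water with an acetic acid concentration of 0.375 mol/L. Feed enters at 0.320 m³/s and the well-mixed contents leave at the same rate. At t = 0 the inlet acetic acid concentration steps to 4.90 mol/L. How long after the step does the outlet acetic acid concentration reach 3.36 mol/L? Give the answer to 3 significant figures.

47.8 s

Transient balance on the dissolved component: V dC/dt = Q(C_in − C), so τ = V/Q = 44.375 s.
C(t) = C_in + (C₀ − C_in) e^(−t/τ). Set C = 3.36 and solve for t:
e^(−t/τ) = (C − C_in)/(C₀ − C_in) = (3.36 − 4.90)/(0.375 − 4.90) = 0.34033
t = −τ ln(…) = 44.375 × 1.0778 = 47.829 s.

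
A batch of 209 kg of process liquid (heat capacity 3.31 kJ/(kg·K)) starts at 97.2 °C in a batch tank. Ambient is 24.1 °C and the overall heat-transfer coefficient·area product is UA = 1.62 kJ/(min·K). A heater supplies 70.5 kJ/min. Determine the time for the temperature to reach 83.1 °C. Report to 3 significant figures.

Heat balance on the well-mixed liquid: M c_p dT/dt = −UA(T − T_amb) + Q̇.
τ = M c_p/UA = 427.03 min; T_ss = T_amb + Q̇/UA = 24.1 + 70.5/1.62 = 67.619 °C.
T(t) = T_ss + (T₀ − T_ss)e^(−t/τ); set T = 83.1:
t = −τ ln[(T − T_ss)/(T₀ − T_ss)] = −427.03 · ln(0.52335) = 276.50 min.

277 min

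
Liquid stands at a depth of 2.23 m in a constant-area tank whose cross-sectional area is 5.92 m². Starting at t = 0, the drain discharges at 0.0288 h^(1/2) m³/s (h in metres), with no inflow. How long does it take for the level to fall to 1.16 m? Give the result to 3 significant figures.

Accumulation of liquid (constant cross-section A): A dh/dt = −0.0288 √h.
This is separable: 2 d(√h)/dt = −0.0288/A, so √h = √h₀ − (0.0288/(2A)) t.
t = 2A(√h₀ − √h)/0.0288 = 2·5.92·(√2.23 − √1.16)/0.0288
  = 11.840 × (1.4933 − 1.0770) / 0.0288 = 171.14 s.

171 s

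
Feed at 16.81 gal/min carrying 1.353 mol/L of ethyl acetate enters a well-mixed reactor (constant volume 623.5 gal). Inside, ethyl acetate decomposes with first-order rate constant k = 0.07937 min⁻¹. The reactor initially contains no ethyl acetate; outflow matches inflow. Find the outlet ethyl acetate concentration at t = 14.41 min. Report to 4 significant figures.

0.2689 mol/L

Species balance: V dC/dt = Q C_in − Q C − k V C.
dC/dt = (Q/V) C_in − (Q/V + k) C; effective rate a = Q/V + k = 0.0269607 + 0.07937 = 0.106331 min⁻¹.
C_ss = Q C_in/(Q + kV) = 0.343060 mol/L; C(t) = C_ss + (C₀ − C_ss) e^(−a t).
C(14.41) = 0.343060 + (-0.343060)·e^(−0.106331·14.41) = 0.343060 + (-0.343060)·0.216054 = 0.268941 mol/L.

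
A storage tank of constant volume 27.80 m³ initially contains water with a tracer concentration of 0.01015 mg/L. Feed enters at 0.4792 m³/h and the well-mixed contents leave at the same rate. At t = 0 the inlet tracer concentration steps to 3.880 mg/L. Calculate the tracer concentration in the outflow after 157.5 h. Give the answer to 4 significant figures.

Unsteady species balance (constant V, well mixed): V dC/dt = Q(C_in − C).
Rewrite as dC/dt + C/τ = C_in/τ, τ = V/Q = 58.0134 h.
Integrating: C(t) = C_in + (C₀ − C_in) e^(−t/τ).
C(157.5) = 3.880 + (0.01015 − 3.880)·e^(−157.5/58.0134) = 3.880 + (-3.86985)·0.0662121 = 3.62377 mg/L.

3.624 mg/L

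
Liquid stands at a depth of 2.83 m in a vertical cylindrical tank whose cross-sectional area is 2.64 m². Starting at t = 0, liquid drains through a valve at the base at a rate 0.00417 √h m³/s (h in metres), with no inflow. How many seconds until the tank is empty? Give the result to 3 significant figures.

Mass balance (ρ constant): A dh/dt = −0.00417 √h.
Separate and integrate: 2(√h − √h₀) = −(0.00417/A) t.
Set h = 0: 2√h₀ = (0.00417/A) t_empty ⇒ t_empty = 2A√h₀/0.00417.
t_empty = 2·2.64·√2.83/0.00417 = 5.2800·1.6823/0.00417 = 2130.1 s.

2130 s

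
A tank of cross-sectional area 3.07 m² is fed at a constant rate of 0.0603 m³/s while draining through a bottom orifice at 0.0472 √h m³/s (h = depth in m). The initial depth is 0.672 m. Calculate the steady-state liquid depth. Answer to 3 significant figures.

1.63 m

A dh/dt = Q_in − 0.0472 √h. Steady state requires inflow = outflow:
Q_in = 0.0472 √h_ss ⇒ √h_ss = 0.0603/0.0472 = 1.2775.
h_ss = 1.2775² = 1.6321 m. (Since h₀ = 0.672 m < h_ss, the level will rise toward this value.)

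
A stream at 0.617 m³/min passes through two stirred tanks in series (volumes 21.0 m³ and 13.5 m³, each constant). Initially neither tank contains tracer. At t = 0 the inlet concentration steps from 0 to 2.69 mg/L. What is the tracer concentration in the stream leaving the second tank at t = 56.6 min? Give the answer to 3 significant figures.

1.63 mg/L

Each tank obeys Vᵢ dCᵢ/dt = Q(Cᵢ₋₁ − Cᵢ), so τᵢ = Vᵢ/Q.
τ₁ = 21.0/0.617 = 34.036 min; τ₂ = 13.5/0.617 = 21.880 min.
Tank 1: C₁ = C_in(1 − e^(−t/τ₁)). Tank 2 (τ₁ ≠ τ₂): C₂ = C_in[1 − (τ₁ e^(−t/τ₁) − τ₂ e^(−t/τ₂))/(τ₁ − τ₂)].
At t = 56.6: e^(−t/τ₁) = 0.18958, e^(−t/τ₂) = 0.075258.
C₂ = 2.69·[1 − (34.036·0.18958 − 21.880·0.075258)/(12.156)] = 2.69·0.60465 = 1.6265 mg/L.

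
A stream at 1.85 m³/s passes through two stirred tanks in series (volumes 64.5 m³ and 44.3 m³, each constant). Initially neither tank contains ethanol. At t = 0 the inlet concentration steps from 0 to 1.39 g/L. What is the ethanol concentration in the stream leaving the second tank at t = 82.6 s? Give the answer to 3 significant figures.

1.07 g/L

Each tank obeys Vᵢ dCᵢ/dt = Q(Cᵢ₋₁ − Cᵢ), so τᵢ = Vᵢ/Q.
τ₁ = 64.5/1.85 = 34.865 s; τ₂ = 44.3/1.85 = 23.946 s.
Tank 1: C₁ = C_in(1 − e^(−t/τ₁)). Tank 2 (τ₁ ≠ τ₂): C₂ = C_in[1 − (τ₁ e^(−t/τ₁) − τ₂ e^(−t/τ₂))/(τ₁ − τ₂)].
At t = 82.6: e^(−t/τ₁) = 0.093560, e^(−t/τ₂) = 0.031764.
C₂ = 1.39·[1 − (34.865·0.093560 − 23.946·0.031764)/(10.919)] = 1.39·0.77091 = 1.0716 g/L.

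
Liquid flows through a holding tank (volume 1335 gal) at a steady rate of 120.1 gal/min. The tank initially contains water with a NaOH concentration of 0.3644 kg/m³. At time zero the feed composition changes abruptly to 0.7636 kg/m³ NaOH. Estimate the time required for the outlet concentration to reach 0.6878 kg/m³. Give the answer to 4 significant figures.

Unsteady species balance (constant V, well mixed): V dC/dt = Q(C_in − C), so τ = V/Q = 11.1157 min.
C(t) = C_in + (C₀ − C_in) e^(−t/τ). Set C = 0.6878 and solve for t:
e^(−t/τ) = (C − C_in)/(C₀ − C_in) = (0.6878 − 0.7636)/(0.3644 − 0.7636) = 0.189880
t = −τ ln(…) = 11.1157 × 1.66136 = 18.4673 min.

18.47 min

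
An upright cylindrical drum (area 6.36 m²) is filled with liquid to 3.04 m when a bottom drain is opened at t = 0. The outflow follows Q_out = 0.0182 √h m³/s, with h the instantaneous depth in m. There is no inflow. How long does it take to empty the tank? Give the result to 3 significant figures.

1220 s

With no inflow, A dh/dt = −0.0182 √h.
Separate and integrate: 2(√h − √h₀) = −(0.0182/A) t.
Tank is empty when √h = 0: t_empty = 2A√h₀/0.0182.
t_empty = 2·6.36·√3.04/0.0182 = 12.720·1.7436/0.0182 = 1218.6 s.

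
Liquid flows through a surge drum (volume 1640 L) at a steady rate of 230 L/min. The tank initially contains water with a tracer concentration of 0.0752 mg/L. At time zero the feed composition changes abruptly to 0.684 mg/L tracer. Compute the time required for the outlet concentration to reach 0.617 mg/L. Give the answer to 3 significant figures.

15.7 min

Species balance: V dC/dt = Q(C_in − C) ⇒ τ = V/Q = 7.1304 min.
C(t) = C_in + (C₀ − C_in) e^(−t/τ). Set C = 0.617 and solve for t:
e^(−t/τ) = (C − C_in)/(C₀ − C_in) = (0.617 − 0.684)/(0.0752 − 0.684) = 0.11005
t = −τ ln(…) = 7.1304 × 2.2068 = 15.735 min.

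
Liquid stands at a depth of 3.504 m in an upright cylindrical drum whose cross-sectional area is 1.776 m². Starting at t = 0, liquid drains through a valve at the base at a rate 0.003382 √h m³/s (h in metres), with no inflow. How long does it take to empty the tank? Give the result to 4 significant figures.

1966 s

Unsteady balance on liquid volume: A dh/dt = −0.003382 √h.
This is separable: 2 d(√h)/dt = −0.003382/A, so √h = √h₀ − (0.003382/(2A)) t.
Tank is empty when √h = 0: t_empty = 2A√h₀/0.003382.
t_empty = 2·1.776·√3.504/0.003382 = 3.55200·1.87190/0.003382 = 1965.99 s.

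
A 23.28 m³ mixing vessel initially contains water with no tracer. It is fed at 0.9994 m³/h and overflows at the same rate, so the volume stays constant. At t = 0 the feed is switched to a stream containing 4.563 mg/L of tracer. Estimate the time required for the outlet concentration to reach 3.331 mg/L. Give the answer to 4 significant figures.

Mass balance on the solute (V constant): V dC/dt = Q(C_in − C), so τ = V/Q = 23.2940 h.
C(t) = C_in + (C₀ − C_in) e^(−t/τ). Set C = 3.331 and solve for t:
e^(−t/τ) = (C − C_in)/(C₀ − C_in) = (3.331 − 4.563)/(0 − 4.563) = 0.269998
t = −τ ln(…) = 23.2940 × 1.30934 = 30.4998 h.

30.50 h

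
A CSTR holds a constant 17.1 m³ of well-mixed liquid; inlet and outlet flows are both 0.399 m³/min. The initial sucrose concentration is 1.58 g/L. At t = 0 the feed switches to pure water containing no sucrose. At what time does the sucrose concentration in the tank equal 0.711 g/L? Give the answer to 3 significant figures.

Species balance: V dC/dt = Q(C_in − C) ⇒ τ = V/Q = 42.857 min.
C(t) = C_in + (C₀ − C_in) e^(−t/τ). Set C = 0.711 and solve for t:
e^(−t/τ) = (C − C_in)/(C₀ − C_in) = (0.711 − 0)/(1.58 − 0) = 0.45000
t = −τ ln(…) = 42.857 × 0.79851 = 34.222 min.

34.2 min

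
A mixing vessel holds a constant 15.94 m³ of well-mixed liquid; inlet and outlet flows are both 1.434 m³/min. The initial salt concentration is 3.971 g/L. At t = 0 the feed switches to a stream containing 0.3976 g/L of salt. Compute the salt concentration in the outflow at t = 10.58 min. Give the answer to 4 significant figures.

1.777 g/L

Mass balance on the solute (V constant): V dC/dt = Q(C_in − C).
So dC/dt = (C_in − C)/τ with τ = V/Q = 15.94/1.434 = 11.1158 min.
This is linear first-order; C(t) = C_in + (C₀ − C_in) e^(−t/τ).
C(10.58) = 0.3976 + (3.971 − 0.3976)·e^(−10.58/11.1158) = 0.3976 + (3.57340)·0.386045 = 1.77709 g/L.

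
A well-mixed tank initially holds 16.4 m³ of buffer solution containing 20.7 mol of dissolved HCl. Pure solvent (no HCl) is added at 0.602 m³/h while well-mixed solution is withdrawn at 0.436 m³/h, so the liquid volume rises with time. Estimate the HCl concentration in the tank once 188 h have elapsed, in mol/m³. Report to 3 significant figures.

Total volume: dV/dt = Q_in − Q_out = 0.16600 m³/h, so V(t) = 16.4 + 0.16600 t and V(188) = 47.608 m³.
Species balance (pure solvent in): dm/dt = −Q_out · m/V(t).
Separate: dm/m = −Q_out dt/V(t) ⇒ ln(m/m₀) = −(Q_out/(Q_in−Q_out)) ln(V/V₀).
m = m₀ (V₀/V)^(Q_out/(Q_in−Q_out)) = 20.7 × (16.4/47.608)^(2.6265) = 1.2599 mol.
C = m/V = 1.2599/47.608 = 0.026464 mol/m³.

0.0265 mol/m³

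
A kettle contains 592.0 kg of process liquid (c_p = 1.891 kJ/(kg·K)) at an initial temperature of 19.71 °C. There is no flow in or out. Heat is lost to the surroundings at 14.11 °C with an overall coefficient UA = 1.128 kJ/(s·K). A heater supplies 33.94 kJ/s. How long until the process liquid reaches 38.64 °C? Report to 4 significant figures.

Lumped-capacitance energy balance: M c_p dT/dt = UA(T_amb − T) + Q̇.
τ = M c_p/UA = 992.440 s; T_ss = T_amb + Q̇/UA = 14.11 + 33.94/1.128 = 44.1987 °C.
T(t) = T_ss + (T₀ − T_ss)e^(−t/τ); set T = 38.64:
t = −τ ln[(T − T_ss)/(T₀ − T_ss)] = −992.440 · ln(0.226989) = 1471.64 s.

1472 s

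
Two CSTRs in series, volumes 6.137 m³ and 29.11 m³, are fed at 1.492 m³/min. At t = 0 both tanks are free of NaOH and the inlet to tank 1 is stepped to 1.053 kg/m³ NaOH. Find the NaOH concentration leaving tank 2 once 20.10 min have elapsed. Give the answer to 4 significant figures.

0.5789 kg/m³

Species balance on tank i: dCᵢ/dt = (Cᵢ₋₁ − Cᵢ)/τᵢ with τᵢ = Vᵢ/Q.
τ₁ = 6.137/1.492 = 4.11327 min; τ₂ = 29.11/1.492 = 19.5107 min.
Solving the cascade with C₁(0)=C₂(0)=0 gives C₂(t) = C_in[1 − (τ₁ e^(−t/τ₁) − τ₂ e^(−t/τ₂))/(τ₁ − τ₂)].
At t = 20.10: e^(−t/τ₁) = 0.00754687, e^(−t/τ₂) = 0.356935.
C₂ = 1.053·[1 − (4.11327·0.00754687 − 19.5107·0.356935)/(-15.3975)] = 1.053·0.549730 = 0.578866 kg/m³.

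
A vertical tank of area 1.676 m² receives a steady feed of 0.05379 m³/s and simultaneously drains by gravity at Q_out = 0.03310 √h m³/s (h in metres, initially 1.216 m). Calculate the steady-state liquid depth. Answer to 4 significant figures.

Level balance: A dh/dt = 0.05379 − 0.03310 √h. Setting dh/dt = 0:
Q_in = 0.03310 √h_ss ⇒ √h_ss = 0.05379/0.03310 = 1.62508.
h_ss = 1.62508² = 2.64087 m. (Since h₀ = 1.216 m < h_ss, the level will rise toward this value.)

2.641 m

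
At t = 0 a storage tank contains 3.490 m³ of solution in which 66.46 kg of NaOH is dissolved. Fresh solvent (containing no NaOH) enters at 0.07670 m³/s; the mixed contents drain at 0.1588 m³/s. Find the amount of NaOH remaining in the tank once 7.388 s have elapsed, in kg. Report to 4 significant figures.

45.94 kg

Total volume: dV/dt = Q_in − Q_out = -0.0821000 m³/s, so V(t) = 3.490 − 0.0821000 t and V(7.388) = 2.88345 m³.
No NaOH enters, so dm/dt = −Q_out · (m/V).
dm/m = −Q_out dt/(V₀ − 0.0821000 t); integrating gives ln(m/m₀) = −(Q_out/(Q_in−Q_out)) ln(V/V₀).
m = m₀ (V₀/V)^(Q_out/(Q_in−Q_out)) = 66.46 × (3.490/2.88345)^(-1.93423) = 45.9395 kg.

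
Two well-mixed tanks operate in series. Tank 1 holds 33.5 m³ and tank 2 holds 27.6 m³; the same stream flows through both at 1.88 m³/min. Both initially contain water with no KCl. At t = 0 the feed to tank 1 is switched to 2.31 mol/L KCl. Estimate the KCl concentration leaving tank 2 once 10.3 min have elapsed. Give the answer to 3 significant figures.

Species balance on tank i: dCᵢ/dt = (Cᵢ₋₁ − Cᵢ)/τᵢ with τᵢ = Vᵢ/Q.
τ₁ = 33.5/1.88 = 17.819 min; τ₂ = 27.6/1.88 = 14.681 min.
Solving the cascade with C₁(0)=C₂(0)=0 gives C₂(t) = C_in[1 − (τ₁ e^(−t/τ₁) − τ₂ e^(−t/τ₂))/(τ₁ − τ₂)].
At t = 10.3: e^(−t/τ₁) = 0.56100, e^(−t/τ₂) = 0.49579.
C₂ = 2.31·[1 − (17.819·0.56100 − 14.681·0.49579)/(3.1383)] = 2.31·0.13396 = 0.30944 mol/L.

0.309 mol/L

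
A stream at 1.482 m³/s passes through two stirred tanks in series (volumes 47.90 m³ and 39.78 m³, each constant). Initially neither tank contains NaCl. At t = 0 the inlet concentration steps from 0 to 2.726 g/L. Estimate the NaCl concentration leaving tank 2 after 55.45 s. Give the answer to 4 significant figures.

1.526 g/L

Each tank obeys Vᵢ dCᵢ/dt = Q(Cᵢ₋₁ − Cᵢ), so τᵢ = Vᵢ/Q.
τ₁ = 47.90/1.482 = 32.3212 s; τ₂ = 39.78/1.482 = 26.8421 s.
Tank 1: C₁ = C_in(1 − e^(−t/τ₁)). Tank 2 (τ₁ ≠ τ₂): C₂ = C_in[1 − (τ₁ e^(−t/τ₁) − τ₂ e^(−t/τ₂))/(τ₁ − τ₂)].
At t = 55.45: e^(−t/τ₁) = 0.179857, e^(−t/τ₂) = 0.126719.
C₂ = 2.726·[1 − (32.3212·0.179857 − 26.8421·0.126719)/(5.47908)] = 2.726·0.559818 = 1.52606 g/L.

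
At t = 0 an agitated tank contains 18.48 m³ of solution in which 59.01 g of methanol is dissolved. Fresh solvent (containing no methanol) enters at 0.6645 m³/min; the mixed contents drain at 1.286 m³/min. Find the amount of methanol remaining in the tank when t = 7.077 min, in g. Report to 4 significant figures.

Let m(t) be the amount of methanol. Volume: V(t) = V₀ + (Q_in − Q_out) t = 18.48 − 0.621500 t; V(7.077) = 14.0816 m³.
No methanol enters, so dm/dt = −Q_out · (m/V).
Separate: dm/m = −Q_out dt/V(t) ⇒ ln(m/m₀) = −(Q_out/(Q_in−Q_out)) ln(V/V₀).
m = m₀ (V₀/V)^(Q_out/(Q_in−Q_out)) = 59.01 × (18.48/14.0816)^(-2.06919) = 33.6249 g.

33.62 g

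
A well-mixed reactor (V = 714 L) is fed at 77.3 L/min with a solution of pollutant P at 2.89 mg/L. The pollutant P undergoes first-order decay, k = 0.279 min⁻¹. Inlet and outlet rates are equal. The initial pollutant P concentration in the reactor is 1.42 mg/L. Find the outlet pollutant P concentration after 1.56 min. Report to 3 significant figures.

V dC/dt = Q(C_in − C) − k V C.
dC/dt = (Q/V) C_in − (Q/V + k) C; effective rate a = Q/V + k = 0.10826 + 0.279 = 0.38726 min⁻¹.
C_ss = Q C_in/(Q + kV) = 0.80793 mg/L; C(t) = C_ss + (C₀ − C_ss) e^(−a t).
C(1.56) = 0.80793 + (0.61207)·e^(−0.38726·1.56) = 0.80793 + (0.61207)·0.54655 = 1.1425 mg/L.

1.14 mg/L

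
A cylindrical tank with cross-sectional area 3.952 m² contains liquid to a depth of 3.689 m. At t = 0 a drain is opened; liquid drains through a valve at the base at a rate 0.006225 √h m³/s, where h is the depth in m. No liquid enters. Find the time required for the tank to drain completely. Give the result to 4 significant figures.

2439 s

With no inflow, A dh/dt = −0.006225 √h.
This is separable: 2 d(√h)/dt = −0.006225/A, so √h = √h₀ − (0.006225/(2A)) t.
Set h = 0: 2√h₀ = (0.006225/A) t_empty ⇒ t_empty = 2A√h₀/0.006225.
t_empty = 2·3.952·√3.689/0.006225 = 7.90400·1.92068/0.006225 = 2438.72 s.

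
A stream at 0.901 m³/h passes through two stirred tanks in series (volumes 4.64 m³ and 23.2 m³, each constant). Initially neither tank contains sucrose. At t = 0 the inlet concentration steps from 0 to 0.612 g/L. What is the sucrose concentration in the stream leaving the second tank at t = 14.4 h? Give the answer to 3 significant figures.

Species balance on tank i: dCᵢ/dt = (Cᵢ₋₁ − Cᵢ)/τᵢ with τᵢ = Vᵢ/Q.
τ₁ = 4.64/0.901 = 5.1498 h; τ₂ = 23.2/0.901 = 25.749 h.
Tank 1: C₁ = C_in(1 − e^(−t/τ₁)). Tank 2 (τ₁ ≠ τ₂): C₂ = C_in[1 − (τ₁ e^(−t/τ₁) − τ₂ e^(−t/τ₂))/(τ₁ − τ₂)].
At t = 14.4: e^(−t/τ₁) = 0.061041, e^(−t/τ₂) = 0.57164.
C₂ = 0.612·[1 − (5.1498·0.061041 − 25.749·0.57164)/(-20.599)] = 0.612·0.30071 = 0.18403 g/L.

0.184 g/L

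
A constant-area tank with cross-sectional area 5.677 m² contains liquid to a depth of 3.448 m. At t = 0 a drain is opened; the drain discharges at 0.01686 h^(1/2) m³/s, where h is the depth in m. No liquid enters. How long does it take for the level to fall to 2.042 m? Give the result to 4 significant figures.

A dh/dt = −Q_out = −0.01686 √h.
This is separable: 2 d(√h)/dt = −0.01686/A, so √h = √h₀ − (0.01686/(2A)) t.
t = 2A(√h₀ − √h)/0.01686 = 2·5.677·(√3.448 − √2.042)/0.01686
  = 11.3540 × (1.85688 − 1.42899) / 0.01686 = 288.156 s.

288.2 s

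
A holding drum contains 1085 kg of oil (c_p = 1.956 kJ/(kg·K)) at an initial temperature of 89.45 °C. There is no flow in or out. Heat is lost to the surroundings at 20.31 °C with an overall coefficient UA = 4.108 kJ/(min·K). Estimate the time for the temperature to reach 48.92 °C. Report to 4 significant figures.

Lumped-capacitance energy balance: M c_p dT/dt = UA(T_amb − T).
τ = M c_p/UA = 516.616 min; T_ss = T_amb = 20.3100 °C.
T(t) = T_ss + (T₀ − T_ss)e^(−t/τ); set T = 48.92:
t = −τ ln[(T − T_ss)/(T₀ − T_ss)] = −516.616 · ln(0.413798) = 455.850 min.

455.9 min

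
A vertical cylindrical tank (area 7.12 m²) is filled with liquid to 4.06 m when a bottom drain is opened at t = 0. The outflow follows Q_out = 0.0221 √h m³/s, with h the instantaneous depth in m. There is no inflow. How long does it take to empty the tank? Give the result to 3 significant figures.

With no inflow, A dh/dt = −0.0221 √h.
∫ h^(−1/2) dh = −(0.0221/A) ∫ dt, giving 2√h = 2√h₀ − (0.0221/A) t.
Tank is empty when √h = 0: t_empty = 2A√h₀/0.0221.
t_empty = 2·7.12·√4.06/0.0221 = 14.240·2.0149/0.0221 = 1298.3 s.

1300 s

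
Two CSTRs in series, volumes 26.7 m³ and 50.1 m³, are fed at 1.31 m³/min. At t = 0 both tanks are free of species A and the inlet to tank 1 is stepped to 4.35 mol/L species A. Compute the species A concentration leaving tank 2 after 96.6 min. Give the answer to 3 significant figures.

Species balance on tank i: dCᵢ/dt = (Cᵢ₋₁ − Cᵢ)/τᵢ with τᵢ = Vᵢ/Q.
τ₁ = 26.7/1.31 = 20.382 min; τ₂ = 50.1/1.31 = 38.244 min.
Tank 1: C₁ = C_in(1 − e^(−t/τ₁)). Tank 2 (τ₁ ≠ τ₂): C₂ = C_in[1 − (τ₁ e^(−t/τ₁) − τ₂ e^(−t/τ₂))/(τ₁ − τ₂)].
At t = 96.6: e^(−t/τ₁) = 0.0087426, e^(−t/τ₂) = 0.079989.
C₂ = 4.35·[1 − (20.382·0.0087426 − 38.244·0.079989)/(-17.863)] = 4.35·0.83872 = 3.6484 mol/L.

3.65 mol/L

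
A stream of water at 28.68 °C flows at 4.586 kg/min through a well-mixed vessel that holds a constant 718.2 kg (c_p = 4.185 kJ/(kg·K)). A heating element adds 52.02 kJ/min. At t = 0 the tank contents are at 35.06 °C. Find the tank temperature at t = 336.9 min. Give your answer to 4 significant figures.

31.82 °C

Unsteady energy balance on the tank contents: M c_p dT/dt = ṁ c_p (T_in − T) + 52.02.
τ = M/ṁ = 156.607 min; T_ss = T_in + Q̇/(ṁ c_p) = 28.68 + 52.02/(4.586·4.185) = 31.3904 °C.
T approaches T_ss exponentially: T(t) = T_ss + (T₀ − T_ss) e^(−t/τ).
T(336.9) = 31.3904 + (3.66955)·e^(−336.9/156.607) = 31.3904 + (3.66955)·0.116339 = 31.8174 °C.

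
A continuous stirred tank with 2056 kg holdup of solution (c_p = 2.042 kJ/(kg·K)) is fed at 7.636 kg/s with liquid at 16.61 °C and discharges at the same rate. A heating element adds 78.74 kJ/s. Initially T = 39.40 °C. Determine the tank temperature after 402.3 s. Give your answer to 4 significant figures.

25.64 °C

First-law balance (no shaft work): M c_p dT/dt = ṁ c_p (T_in − T) + 78.74.
τ = M/ṁ = 269.251 s; T_ss = T_in + Q̇/(ṁ c_p) = 16.61 + 78.74/(7.636·2.042) = 21.6598 °C.
T approaches T_ss exponentially: T(t) = T_ss + (T₀ − T_ss) e^(−t/τ).
T(402.3) = 21.6598 + (17.7402)·e^(−402.3/269.251) = 21.6598 + (17.7402)·0.224440 = 25.6414 °C.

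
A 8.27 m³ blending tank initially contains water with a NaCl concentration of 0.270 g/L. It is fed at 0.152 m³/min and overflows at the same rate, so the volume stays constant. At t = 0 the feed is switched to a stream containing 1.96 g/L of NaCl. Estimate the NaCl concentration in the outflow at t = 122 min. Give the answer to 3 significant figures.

1.78 g/L

Transient balance on the dissolved component: V dC/dt = Q(C_in − C).
Time constant τ = V/Q = 8.27/0.152 = 54.408 min.
Solution: C(t) = C_in + (C₀ − C_in) e^(−t/τ).
C(122) = 1.96 + (0.270 − 1.96)·e^(−122/54.408) = 1.96 + (-1.6900)·0.10621 = 1.7805 g/L.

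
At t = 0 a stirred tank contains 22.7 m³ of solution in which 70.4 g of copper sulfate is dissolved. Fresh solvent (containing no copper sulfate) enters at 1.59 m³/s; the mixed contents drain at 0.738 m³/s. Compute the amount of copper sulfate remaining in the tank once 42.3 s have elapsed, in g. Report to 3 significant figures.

Total volume: dV/dt = Q_in − Q_out = 0.85200 m³/s, so V(t) = 22.7 + 0.85200 t and V(42.3) = 58.740 m³.
Species balance (pure solvent in): dm/dt = −Q_out · m/V(t).
dm/m = −Q_out dt/(V₀ + 0.85200 t); integrating gives ln(m/m₀) = −(Q_out/(Q_in−Q_out)) ln(V/V₀).
m = m₀ (V₀/V)^(Q_out/(Q_in−Q_out)) = 70.4 × (22.7/58.740)^(0.86620) = 30.897 g.

30.9 g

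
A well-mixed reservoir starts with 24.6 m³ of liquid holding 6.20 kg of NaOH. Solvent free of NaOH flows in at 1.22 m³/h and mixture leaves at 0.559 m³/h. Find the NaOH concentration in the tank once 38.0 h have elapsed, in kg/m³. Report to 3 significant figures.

0.0688 kg/m³

Let m(t) be the amount of NaOH. Volume: V(t) = V₀ + (Q_in − Q_out) t = 24.6 + 0.66100 t; V(38.0) = 49.718 m³.
Species balance (pure solvent in): dm/dt = −Q_out · m/V(t).
Separate: dm/m = −Q_out dt/V(t) ⇒ ln(m/m₀) = −(Q_out/(Q_in−Q_out)) ln(V/V₀).
m = m₀ (V₀/V)^(Q_out/(Q_in−Q_out)) = 6.20 × (24.6/49.718)^(0.84569) = 3.4195 kg.
C = m/V = 3.4195/49.718 = 0.068779 kg/m³.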